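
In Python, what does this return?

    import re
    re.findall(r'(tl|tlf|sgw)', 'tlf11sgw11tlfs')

Branches in `(...|...)` are attempted left-to-right; the first branch that allows the whole pattern to succeed is taken.
With a single group, `findall` returns only what that group captured — 3 items.

['tl', 'sgw', 'tl']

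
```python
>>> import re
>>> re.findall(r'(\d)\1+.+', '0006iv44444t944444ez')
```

`\1` is not a pattern — it's the concrete string captured by group 1, re-applied verbatim.
Walking the string: at [0:20] match '0006iv44444t944444ez', group 1 = '0'.
One capturing group, so `findall` returns just the captured substring from the one match — 1 in all.

['0']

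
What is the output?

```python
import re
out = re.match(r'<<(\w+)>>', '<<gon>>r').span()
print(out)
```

(0, 7)

`re.match` won't scan ahead — the pattern has to work from the very first character.
The match spans [0:7] → '<<gon>>'.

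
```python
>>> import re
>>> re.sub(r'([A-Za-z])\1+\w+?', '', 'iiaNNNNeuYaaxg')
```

The backreference `\1` re-matches whatever the first group consumed, character for character.
Every occurrence is swapped for ''.

'uYg'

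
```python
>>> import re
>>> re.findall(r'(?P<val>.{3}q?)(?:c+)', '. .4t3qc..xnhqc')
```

['4t3q', 'xnhq']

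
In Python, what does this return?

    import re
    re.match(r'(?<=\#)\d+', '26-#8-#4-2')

Lookahead/lookbehind check context without consuming it, so the matched span excludes the asserted characters.
With `match`, the pattern is implicitly anchored at the beginning.
Here position 0 doesn't satisfy it, so the call returns None.

None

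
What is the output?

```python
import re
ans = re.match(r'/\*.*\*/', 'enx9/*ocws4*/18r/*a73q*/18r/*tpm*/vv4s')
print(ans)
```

None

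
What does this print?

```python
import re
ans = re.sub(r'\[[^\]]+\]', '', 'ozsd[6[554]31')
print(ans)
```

ozsd31

`sub` substitutes '' at each match site.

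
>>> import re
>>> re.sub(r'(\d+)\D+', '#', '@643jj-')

'@#'

This matches one or more of a digit (captured); then one or more of a non-digit.
Matches: at [1:7] → '643jj-'.
Every occurrence is swapped for '#'.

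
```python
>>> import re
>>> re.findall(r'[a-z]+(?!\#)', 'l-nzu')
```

['l', 'nzu']

A negative assertion filters positions out without eating any characters.
`findall` yields the raw match text (2 of them) because the pattern has no groups.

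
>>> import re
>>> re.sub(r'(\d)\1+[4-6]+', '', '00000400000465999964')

''

`\1` has to match the exact text group 1 already captured.
Each match is replaced by ''.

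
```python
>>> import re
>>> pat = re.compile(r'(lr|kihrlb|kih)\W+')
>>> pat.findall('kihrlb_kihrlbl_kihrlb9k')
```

With a single group, `findall` returns only what that group captured — 0 items.
Nothing in the string satisfies the pattern, so the list is empty.

[]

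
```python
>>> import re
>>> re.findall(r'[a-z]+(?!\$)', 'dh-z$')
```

['dh']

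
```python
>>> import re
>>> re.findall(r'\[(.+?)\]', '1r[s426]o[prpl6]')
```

['s426', 'prpl6']

Walking the string: at [2:8] match '[s426]', group 1 = 's426'; at [9:16] match '[prpl6]', group 1 = 'prpl6'.
With a single group, `findall` returns only what that group captured — 2 items.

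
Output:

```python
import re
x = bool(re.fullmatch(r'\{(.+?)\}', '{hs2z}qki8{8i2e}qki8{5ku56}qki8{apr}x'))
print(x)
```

`re.fullmatch` requires the pattern to consume the entire string.
Here the pattern can't cover the whole string, so the call returns None, and `bool(None)` is False.

False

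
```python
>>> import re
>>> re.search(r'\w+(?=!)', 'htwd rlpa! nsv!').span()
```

Because the assertion is zero-width, the text it checks is not consumed and won't appear in the result.
`re.search` scans for the first position where the pattern succeeds.
The match spans [5:9] → 'rlpa'.

(5, 9)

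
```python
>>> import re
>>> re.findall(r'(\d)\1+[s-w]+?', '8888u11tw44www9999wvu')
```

After group 1 captures some text, `\1` only succeeds where that same text appears again.
Scanning left to right: at [0:5] match '8888u', group 1 = '8'; at [5:8] match '11t', group 1 = '1'; at [9:12] match '44w', group 1 = '4'; at [14:19] match '9999w', group 1 = '9'.
With a single group, `findall` returns only what that group captured — 4 items.

['8', '1', '4', '9']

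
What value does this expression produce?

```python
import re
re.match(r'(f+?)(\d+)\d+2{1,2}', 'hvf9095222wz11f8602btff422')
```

Pattern: one or more of a literal 'f' (lazy) (captured); then one or more of a digit (captured); then one or more of a digit, then 1 to 2 of the literal '2'.
`re.match` won't scan ahead — the pattern has to work from the very first character.
Here the pattern fails at index 0, so the call returns None.

None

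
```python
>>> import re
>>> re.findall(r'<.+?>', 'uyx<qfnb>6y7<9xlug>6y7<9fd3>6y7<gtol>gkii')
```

['<qfnb>', '<9xlug>', '<9fd3>', '<gtol>']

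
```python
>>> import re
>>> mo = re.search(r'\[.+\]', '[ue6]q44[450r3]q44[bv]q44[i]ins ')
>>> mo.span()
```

The match spans [0:28] → '[ue6]q44[450r3]q44[bv]q44[i]'.

(0, 28)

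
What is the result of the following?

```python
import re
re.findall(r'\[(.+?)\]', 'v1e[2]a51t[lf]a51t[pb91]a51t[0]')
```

['2', 'lf', 'pb91', '0']

One capturing group, so `findall` returns just the captured substring from each match — 4 in all.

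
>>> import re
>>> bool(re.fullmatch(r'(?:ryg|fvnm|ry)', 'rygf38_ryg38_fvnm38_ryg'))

False

`fullmatch` succeeds only if the pattern covers the string from start to end.
Here there's no way to consume every character, so the call returns None, and `bool(None)` is False.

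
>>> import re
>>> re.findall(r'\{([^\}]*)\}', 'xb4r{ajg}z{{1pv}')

Scanning left to right: at [4:9] match '{ajg}', group 1 = 'ajg'; at [10:16] match '{{1pv}', group 1 = '{1pv'.
Because there's exactly one group, `findall` drops the full match and keeps group 1 from each hit.

['ajg', '{1pv']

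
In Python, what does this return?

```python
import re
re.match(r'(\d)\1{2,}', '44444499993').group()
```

'444444'

`match` is anchored at position 0; if the pattern doesn't fit there, it returns None.
The match spans [0:6] → '444444'.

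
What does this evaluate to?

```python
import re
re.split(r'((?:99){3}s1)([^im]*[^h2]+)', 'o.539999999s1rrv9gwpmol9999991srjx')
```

Because the pattern has a capturing group, `split` also inserts each captured text between the pieces.

['o.539', '999999s1', 'rrv9gwpmol9999991srjx', '']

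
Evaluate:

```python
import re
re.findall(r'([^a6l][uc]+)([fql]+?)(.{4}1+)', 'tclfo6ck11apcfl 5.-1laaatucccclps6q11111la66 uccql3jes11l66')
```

The pattern matches any character except [a6l], then one or more of one of [uc] (captured); then one or more of one of [fql] (lazy) (captured); then exactly 4 of any character, then one or more of the literal '1' (captured).
Scanning left to right: at [0:10] match 'tclfo6ck11', groups = ('tc', 'lf', 'o6ck11'); at [11:20] match 'pcfl 5.-1', groups = ('pc', 'fl', ' 5.-1'); at [24:40] match 'tucccclps6q11111', groups = ('tucccc', 'l', 'ps6q11111'); at [44:56] match ' uccql3jes11', groups = (' ucc', 'ql', '3jes11').
With 3 capturing groups, `findall` returns a 3-tuple per match.

[('tc', 'lf', 'o6ck11'), ('pc', 'fl', ' 5.-1'), ('tucccc', 'l', 'ps6q11111'), (' ucc', 'ql', '3jes11')]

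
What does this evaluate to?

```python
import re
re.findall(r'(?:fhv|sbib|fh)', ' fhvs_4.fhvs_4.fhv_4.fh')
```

['fhv', 'fhv', 'fhv', 'fh']

Branches in `(...|...)` are attempted left-to-right; the first branch that allows the whole pattern to succeed is taken.
Walking the string: at [1:4] → 'fhv'; at [8:11] → 'fhv'; at [15:18] → 'fhv'; at [21:23] → 'fh'.
`findall` yields the raw match text (4 of them) because the pattern has no groups.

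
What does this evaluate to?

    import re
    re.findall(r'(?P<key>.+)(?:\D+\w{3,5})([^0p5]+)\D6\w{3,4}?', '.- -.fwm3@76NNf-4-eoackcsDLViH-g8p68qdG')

The pattern matches one or more of any character (captured as 'key'); then one or more of a non-digit, then 3 to 5 of a word character (non-capturing group); then one or more of any character except [0p5] (captured); then a non-digit, then the literal '6', then 3 to 4 of a word character (lazy).
Matches: at [0:38] match '.- -.fwm3@76NNf-4-eoackcsDLViH-g8p68qd', groups = ('.- -.fwm3@76NNf-4-eoackcsD', '-g8').
`findall` packs the 2 group values into a tuple for every match.

[('.- -.fwm3@76NNf-4-eoackcsD', '-g8')]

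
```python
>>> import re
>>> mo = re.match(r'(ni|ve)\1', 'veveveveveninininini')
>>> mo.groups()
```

The match spans [0:4] → 'veve'.
Captured: group 1 = 've'.

('ve',)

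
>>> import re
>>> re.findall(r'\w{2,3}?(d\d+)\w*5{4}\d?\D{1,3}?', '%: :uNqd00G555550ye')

['d00']

Because there's exactly one group, `findall` drops the full match and keeps group 1 from the one hit.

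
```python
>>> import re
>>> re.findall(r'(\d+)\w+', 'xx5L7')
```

This matches one or more of a digit (captured); then one or more of a word character.
Walking the string: at [2:5] match '5L7', group 1 = '5'.
`findall` collects group 1 from the one match (1 total).

['5']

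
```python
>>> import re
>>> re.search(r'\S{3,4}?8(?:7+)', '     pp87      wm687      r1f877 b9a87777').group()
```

Pattern: 3 to 4 of a non-whitespace character (lazy), then the literal '8'; then one or more of a literal '7' (non-capturing group).
`re.search` tries every starting position until one works.
The match spans [15:20] → 'wm687'.

'wm687'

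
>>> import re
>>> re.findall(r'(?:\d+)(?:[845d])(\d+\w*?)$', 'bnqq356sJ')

['6sJ']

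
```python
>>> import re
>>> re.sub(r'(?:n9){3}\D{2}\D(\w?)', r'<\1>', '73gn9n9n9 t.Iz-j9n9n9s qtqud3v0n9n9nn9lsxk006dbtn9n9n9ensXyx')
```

This matches the literal 'n9' repeated 3 times, then exactly 2 of a non-digit, then a non-digit; then optionally a word character (captured).
The replacement refers to a captured group, so each match is rewritten using its own captured text.

'73g<I>z-j9n9n9s qtqud3v0n9n9nn9lsxk006dbt<X>yx'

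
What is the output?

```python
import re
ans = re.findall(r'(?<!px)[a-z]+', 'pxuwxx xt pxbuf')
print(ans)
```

['pxuwxx', 'xt', 'pxbuf']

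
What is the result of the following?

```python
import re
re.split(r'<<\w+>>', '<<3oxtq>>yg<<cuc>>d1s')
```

['', 'yg', 'd1s']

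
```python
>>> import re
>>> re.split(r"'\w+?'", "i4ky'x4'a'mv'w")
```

['i4ky', 'a', 'w']

Matches to split on: at [4:8] → "'x4'"; at [9:13] → "'mv'".
Each match becomes a cut point; 3 segments remain.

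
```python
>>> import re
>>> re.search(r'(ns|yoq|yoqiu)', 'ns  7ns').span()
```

(0, 2)

`search` walks the string left to right and returns the first match it finds.
The match spans [0:2] → 'ns'.
Captured: group 1 = 'ns'.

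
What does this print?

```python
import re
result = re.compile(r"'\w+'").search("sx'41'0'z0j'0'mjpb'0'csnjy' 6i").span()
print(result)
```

The match spans [2:6] → "'41'".

(2, 6)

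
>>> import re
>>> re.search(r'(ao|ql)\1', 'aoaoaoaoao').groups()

('ao',)

The match spans [0:4] → 'aoao'.
Captured: group 1 = 'ao'.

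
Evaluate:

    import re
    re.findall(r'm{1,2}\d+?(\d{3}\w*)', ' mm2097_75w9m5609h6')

['097_75w9m5609h6']

This matches 1 to 2 of the literal 'm', then one or more of a digit (lazy); then exactly 3 of a digit, then zero or more of a word character (captured).
Matches: at [1:19] match 'mm2097_75w9m5609h6', group 1 = '097_75w9m5609h6'.
With a single group, `findall` returns only what that group captured — 1 item.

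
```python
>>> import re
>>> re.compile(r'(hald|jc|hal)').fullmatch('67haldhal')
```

`re.fullmatch` is like wrapping the pattern in `^…$` (in single-line mode).
Here there's no way to consume every character, so the call returns None.

None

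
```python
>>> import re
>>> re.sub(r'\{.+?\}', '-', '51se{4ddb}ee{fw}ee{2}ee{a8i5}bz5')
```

'51se-ee-ee-ee-bz5'

Because the quantifier is non-greedy, it stops expanding at the earliest point where the rest of the pattern can succeed.
Every occurrence is swapped for '-'.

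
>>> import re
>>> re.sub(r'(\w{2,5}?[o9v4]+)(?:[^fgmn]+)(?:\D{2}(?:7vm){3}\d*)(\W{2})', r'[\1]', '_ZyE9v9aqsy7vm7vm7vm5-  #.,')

Each match is replaced using the text its own group 1 captured.

'[_ZyE9v9] #.,'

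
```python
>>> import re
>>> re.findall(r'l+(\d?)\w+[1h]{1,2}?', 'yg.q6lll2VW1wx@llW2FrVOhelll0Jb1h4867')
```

Pattern: one or more of a literal 'l'; then optionally a digit (captured); then one or more of a word character, then 1 to 2 of one of [1h] (lazy).
Matches: at [5:12] match 'lll2VW1', group 1 = '2'; at [15:33] match 'llW2FrVOhelll0Jb1h', group 1 = ''.
`findall` collects group 1 from each match (2 total).

['2', '']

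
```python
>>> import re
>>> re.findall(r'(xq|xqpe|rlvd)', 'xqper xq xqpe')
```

`|` is ordered: at each position the engine commits to the first alternative that works.
Scanning left to right: at [0:2] match 'xq', group 1 = 'xq'; at [6:8] match 'xq', group 1 = 'xq'; at [9:11] match 'xq', group 1 = 'xq'.
`findall` collects group 1 from each match (3 total).

['xq', 'xq', 'xq']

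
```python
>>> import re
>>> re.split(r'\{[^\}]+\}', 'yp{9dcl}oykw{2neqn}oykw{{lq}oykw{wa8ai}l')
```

Matches to split on: at [2:8] → '{9dcl}'; at [12:19] → '{2neqn}'; at [23:28] → '{{lq}'; at [32:39] → '{wa8ai}'.
Splitting on the pattern gives 5 pieces.

['yp', 'oykw', 'oykw', 'oykw', 'l']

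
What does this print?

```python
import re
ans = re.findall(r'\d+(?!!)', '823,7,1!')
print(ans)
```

['823', '7']

Because the assertion is negative and zero-width, positions next to the forbidden text are skipped.
With no groups in the pattern, `findall` gives back each whole match — 2 here.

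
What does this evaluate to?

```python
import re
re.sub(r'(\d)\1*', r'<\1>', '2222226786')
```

The backreference `\1` re-matches whatever the first group consumed, character for character.
Matches: at [0:6] → '222222'; at [6:7] → '6'; at [7:8] → '7'; at [8:9] → '8'; at [9:10] → '6'.
Each match is replaced using the text its own group 1 captured.

'<2><6><7><8><6>'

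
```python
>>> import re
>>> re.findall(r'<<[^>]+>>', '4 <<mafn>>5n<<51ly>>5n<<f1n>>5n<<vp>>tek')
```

['<<mafn>>', '<<51ly>>', '<<f1n>>', '<<vp>>']

`findall` yields the raw match text (4 of them) because the pattern has no groups.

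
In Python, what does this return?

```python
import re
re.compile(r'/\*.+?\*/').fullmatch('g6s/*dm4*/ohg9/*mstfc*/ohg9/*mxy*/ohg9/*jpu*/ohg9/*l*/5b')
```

`re.fullmatch` is like wrapping the pattern in `^…$` (in single-line mode).
Here the pattern can't cover the whole string, so the call returns None.

None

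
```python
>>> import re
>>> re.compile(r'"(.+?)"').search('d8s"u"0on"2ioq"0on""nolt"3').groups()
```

`re.search` tries every starting position until one works.
The match spans [3:6] → '"u"'.
Captured: group 1 = 'u'.

('u',)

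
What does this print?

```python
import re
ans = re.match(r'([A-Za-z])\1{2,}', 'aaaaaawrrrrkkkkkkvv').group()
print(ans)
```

aaaaaa

`\1` is not a pattern — it's the concrete string captured by group 1, re-applied verbatim.
`re.match` only tries the pattern at the start of the string.
The match spans [0:6] → 'aaaaaa'.
Captured: group 1 = 'a'.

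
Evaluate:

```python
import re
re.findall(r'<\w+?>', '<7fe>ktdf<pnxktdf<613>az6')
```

['<7fe>', '<613>']

Matches: at [0:5] → '<7fe>'; at [17:22] → '<613>'.
Since nothing is captured, `findall` lists the 2 matched substrings directly.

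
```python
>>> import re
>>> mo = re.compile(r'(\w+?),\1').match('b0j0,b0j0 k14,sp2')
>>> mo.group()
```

After group 1 captures some text, `\1` only succeeds where that same text appears again.
`re.match` won't scan ahead — the pattern has to work from the very first character.
The match spans [0:9] → 'b0j0,b0j0'.
Captured: group 1 = 'b0j0'.

'b0j0,b0j0'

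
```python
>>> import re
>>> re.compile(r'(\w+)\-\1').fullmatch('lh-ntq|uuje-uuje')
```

After group 1 captures some text, `\1` only succeeds where that same text appears again.
`re.fullmatch` requires the pattern to consume the entire string.
Here the string isn't matched end-to-end, so the call returns None.

None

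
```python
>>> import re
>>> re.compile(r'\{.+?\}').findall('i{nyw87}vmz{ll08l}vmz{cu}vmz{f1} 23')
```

The `?` after the quantifier makes it lazy — it takes as little as possible before letting the rest of the pattern try.
Since nothing is captured, `findall` lists the 4 matched substrings directly.

['{nyw87}', '{ll08l}', '{cu}', '{f1}']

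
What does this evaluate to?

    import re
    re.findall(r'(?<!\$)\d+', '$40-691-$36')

`(?!…)`/`(?<!…)` only lets a position through if the neighbouring text does NOT match; no characters are consumed.
With no groups in the pattern, `findall` gives back each whole match — 3 here.

['0', '691', '6']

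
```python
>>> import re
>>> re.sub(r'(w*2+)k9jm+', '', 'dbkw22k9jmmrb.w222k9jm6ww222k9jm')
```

This matches zero or more of the literal 'w', then one or more of a literal '2' (captured); then the literal 'k9j', then one or more of the literal 'm'.
Each match is replaced by ''.

'dbkrb.6'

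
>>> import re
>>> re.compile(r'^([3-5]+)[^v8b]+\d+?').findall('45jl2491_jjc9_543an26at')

This matches anchored at the start of the string; then one or more of a character in [3-5] (captured); then one or more of any character except [v8b]; then one or more of a digit (lazy).
One capturing group, so `findall` returns just the captured substring from the one match — 1 in all.

['45']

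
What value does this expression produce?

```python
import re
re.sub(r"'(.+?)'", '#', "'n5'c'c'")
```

'#c#'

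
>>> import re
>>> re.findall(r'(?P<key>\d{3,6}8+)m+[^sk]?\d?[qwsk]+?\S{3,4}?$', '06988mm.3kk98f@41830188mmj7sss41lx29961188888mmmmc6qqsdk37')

['29961188888']

The pattern matches 3 to 6 of a digit, then one or more of a literal '8' (captured as 'key'); then one or more of a literal 'm', then optionally any character except [sk], then optionally a digit; then one or more of one of [qwsk] (lazy), then 3 to 4 of a non-whitespace character (lazy); then anchored at the end.
Scanning left to right: at [34:58] match '29961188888mmmmc6qqsdk37', group 1 = '29961188888'.
`findall` collects group 1 from the one match (1 total).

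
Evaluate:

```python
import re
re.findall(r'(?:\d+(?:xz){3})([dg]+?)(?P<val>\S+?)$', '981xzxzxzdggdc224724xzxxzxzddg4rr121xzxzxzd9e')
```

A non-greedy quantifier consumes as few characters as it can — just enough that the remainder of the pattern still matches from where it stops; whatever follows it matches normally.
2 groups means the one result is a tuple of 2 captured strings — 1 here.

[('d', 'ggdc224724xzxxzxzddg4rr121xzxzxzd9e')]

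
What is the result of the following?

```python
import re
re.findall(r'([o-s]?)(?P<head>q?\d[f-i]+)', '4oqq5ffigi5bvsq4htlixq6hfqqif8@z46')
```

The pattern matches optionally a character in [o-s] (captured); then optionally a literal 'q', then a digit, then one or more of a character in [f-i] (captured as 'head').
With 2 capturing groups, `findall` returns a 2-tuple per match.

[('q', 'q5ffigi'), ('s', 'q4h'), ('q', '6hf')]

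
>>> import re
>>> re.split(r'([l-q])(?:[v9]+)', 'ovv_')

Pattern: a character in [l-q] (captured); then one or more of one of [v9] (non-capturing group).
Matches to split on: at [0:3] → 'ovv'.
Because the pattern has a capturing group, `split` also inserts each captured text between the pieces.

['', 'o', '_']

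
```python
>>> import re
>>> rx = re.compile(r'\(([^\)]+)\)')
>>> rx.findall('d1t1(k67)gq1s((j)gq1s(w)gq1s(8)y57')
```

`findall` collects group 1 from each match (4 total).

['k67', '(j', 'w', '8']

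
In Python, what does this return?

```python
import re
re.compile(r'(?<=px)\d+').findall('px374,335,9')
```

['374']

Lookahead/lookbehind check context without consuming it, so the matched span excludes the asserted characters.
Matches: at [2:5] → '374'.
With no groups in the pattern, `findall` gives back each whole match — 1 here.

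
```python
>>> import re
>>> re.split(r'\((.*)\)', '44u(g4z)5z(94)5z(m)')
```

['44u', 'g4z)5z(94)5z(m', '']

`re.split` interleaves the captured-group text with the surrounding fragments.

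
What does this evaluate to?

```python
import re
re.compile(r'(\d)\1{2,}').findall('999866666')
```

['9', '6']

The backreference `\1` re-matches whatever the first group consumed, character for character.
Scanning left to right: at [0:3] match '999', group 1 = '9'; at [4:9] match '66666', group 1 = '6'.
With a single group, `findall` returns only what that group captured — 2 items.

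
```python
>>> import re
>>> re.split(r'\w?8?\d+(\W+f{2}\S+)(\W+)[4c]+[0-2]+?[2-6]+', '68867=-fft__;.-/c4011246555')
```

Pattern: optionally a word character, then optionally the literal '8', then one or more of a digit; then one or more of a non-word character, then exactly 2 of the literal 'f', then one or more of a non-whitespace character (captured); then one or more of a non-word character (captured); then one or more of one of [4c], then one or more of a character in [0-2] (lazy), then one or more of a character in [2-6].
Matches to split on: at [0:27] → '68867=-fft__;.-/c4011246555'.
The group in the pattern means `split` returns the separators' captures alongside the pieces.

['', '=-fft__;.-', '/', '']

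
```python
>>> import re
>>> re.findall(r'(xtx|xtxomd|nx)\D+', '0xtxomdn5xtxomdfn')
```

['xtx', 'xtx']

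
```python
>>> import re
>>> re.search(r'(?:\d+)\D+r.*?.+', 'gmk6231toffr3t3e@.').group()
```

The match spans [3:18] → '6231toffr3t3e@.'.

'6231toffr3t3e@.'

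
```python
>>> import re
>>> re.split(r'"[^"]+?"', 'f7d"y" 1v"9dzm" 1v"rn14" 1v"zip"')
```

['f7d', ' 1v', ' 1v', ' 1v', '']

The string is cut at each match, leaving 5 pieces.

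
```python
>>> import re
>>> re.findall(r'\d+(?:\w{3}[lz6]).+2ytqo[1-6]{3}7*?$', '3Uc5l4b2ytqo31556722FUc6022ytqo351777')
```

['3Uc5l4b2ytqo31556722FUc6022ytqo351777']

Pattern: one or more of a digit; then exactly 3 of a word character, then one of [lz6] (non-capturing group); then one or more of any character, then the literal '2yt'; then the literal 'qo', then exactly 3 of a character in [1-6], then zero or more of a literal '7' (lazy); then anchored at the end.
Scanning left to right: at [0:37] → '3Uc5l4b2ytqo31556722FUc6022ytqo351777'.
Since nothing is captured, `findall` lists the 1 matched substring directly.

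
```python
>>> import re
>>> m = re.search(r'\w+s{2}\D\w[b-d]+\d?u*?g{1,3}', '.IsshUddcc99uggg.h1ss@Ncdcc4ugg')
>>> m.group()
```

'h1ss@Ncdcc4ugg'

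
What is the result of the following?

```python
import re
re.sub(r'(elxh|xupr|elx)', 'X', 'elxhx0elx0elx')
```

'Xx0X0X'

The regex engine tests alternatives in the order written; an earlier branch that matches wins even if a later one would match more.
Each match is replaced by 'X'.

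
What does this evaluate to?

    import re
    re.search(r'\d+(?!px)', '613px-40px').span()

The negative lookaround is zero-width — it rules out positions where the adjacent text would match, without consuming anything.
The match spans [0:2] → '61'.

(0, 2)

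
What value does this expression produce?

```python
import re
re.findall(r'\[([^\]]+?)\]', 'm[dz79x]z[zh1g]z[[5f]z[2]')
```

['dz79x', 'zh1g', '[5f', '2']

Scanning left to right: at [1:8] match '[dz79x]', group 1 = 'dz79x'; at [9:15] match '[zh1g]', group 1 = 'zh1g'; at [16:21] match '[[5f]', group 1 = '[5f'; at [22:25] match '[2]', group 1 = '2'.
`findall` collects group 1 from each match (4 total).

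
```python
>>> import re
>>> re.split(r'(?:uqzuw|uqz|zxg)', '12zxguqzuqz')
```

['12', '', '', '']

Matches to split on: at [2:5] → 'zxg'; at [5:8] → 'uqz'; at [8:11] → 'uqz'.
`split` removes every match and returns the 4 fragments in between.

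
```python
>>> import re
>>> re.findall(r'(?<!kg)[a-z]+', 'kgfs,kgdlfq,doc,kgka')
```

The negative lookaround is zero-width — it rules out positions where the adjacent text would match, without consuming anything.
Matches: at [0:4] → 'kgfs'; at [5:11] → 'kgdlfq'; at [12:15] → 'doc'; at [16:20] → 'kgka'.
No capturing groups, so `findall` returns the 4 full match strings.

['kgfs', 'kgdlfq', 'doc', 'kgka']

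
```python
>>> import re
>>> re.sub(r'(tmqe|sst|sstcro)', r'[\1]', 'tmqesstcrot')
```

The regex engine tests alternatives in the order written; an earlier branch that matches wins even if a later one would match more.
Matches: at [0:4] → 'tmqe'; at [4:7] → 'sst'.
The replacement refers to a captured group, so each match is rewritten using its own captured text.

'[tmqe][sst]crot'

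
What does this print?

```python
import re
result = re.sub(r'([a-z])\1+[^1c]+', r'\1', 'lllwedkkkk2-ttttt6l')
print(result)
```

l

After group 1 captures some text, `\1` only succeeds where that same text appears again.
Each match is replaced using the text its own group 1 captured.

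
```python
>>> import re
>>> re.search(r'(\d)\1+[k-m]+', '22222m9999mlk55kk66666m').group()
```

'22222m'

`\1` is not a pattern — it's the concrete string captured by group 1, re-applied verbatim.
`re.search` tries every starting position until one works.
The match spans [0:6] → '22222m'.
Captured: group 1 = '2'.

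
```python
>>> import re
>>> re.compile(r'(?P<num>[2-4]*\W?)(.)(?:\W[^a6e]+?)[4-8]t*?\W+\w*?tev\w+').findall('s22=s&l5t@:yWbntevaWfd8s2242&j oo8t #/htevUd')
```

[('22=', 's'), ('&', 'j')]

This matches zero or more of a character in [2-4], then optionally a non-word character (captured as 'num'); then any character (captured); then a non-word character, then one or more of any character except [a6e] (lazy) (non-capturing group); then a character in [4-8], then zero or more of a literal 't' (lazy), then one or more of a non-word character; then zero or more of a word character (lazy), then the literal 'tev', then one or more of a word character.
Multiple groups make `findall` return tuples — one 2-tuple for each match.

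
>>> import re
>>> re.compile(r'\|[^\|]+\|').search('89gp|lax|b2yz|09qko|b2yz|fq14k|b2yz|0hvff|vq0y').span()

(4, 9)

The match spans [4:9] → '|lax|'.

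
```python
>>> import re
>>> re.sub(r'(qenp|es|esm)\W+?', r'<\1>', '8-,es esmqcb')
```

Matches: at [3:6] → 'es '.
`\1` in the replacement pulls in group 1's text for each match.

'8-,<es>esmqcb'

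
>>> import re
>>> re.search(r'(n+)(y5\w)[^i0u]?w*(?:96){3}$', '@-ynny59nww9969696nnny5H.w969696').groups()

This matches one or more of a literal 'n' (captured); then the literal 'y5', then a word character (captured); then optionally any character except [i0u], then zero or more of a literal 'w', then the literal '96' repeated 3 times; then anchored at the end.
Unlike `match`, `search` isn't anchored — it looks for the pattern anywhere in the string.
The match spans [18:32] → 'nnny5H.w969696'.
Captured: group 1 = 'nnn', group 2 = 'y5H'.

('nnn', 'y5H')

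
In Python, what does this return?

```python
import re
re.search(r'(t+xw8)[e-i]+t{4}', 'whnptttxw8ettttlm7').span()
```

(4, 15)

The pattern matches one or more of a literal 't', then the literal 'xw8' (captured); then one or more of a character in [e-i], then exactly 4 of a literal 't'.
Unlike `match`, `search` isn't anchored — it looks for the pattern anywhere in the string.
The match spans [4:15] → 'tttxw8etttt'.
Captured: group 1 = 'tttxw8'.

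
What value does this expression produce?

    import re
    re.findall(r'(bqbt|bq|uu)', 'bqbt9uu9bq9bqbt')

['bqbt', 'uu', 'bq', 'bqbt']

The regex engine tests alternatives in the order written; an earlier branch that matches wins even if a later one would match more.
`findall` collects group 1 from each match (4 total).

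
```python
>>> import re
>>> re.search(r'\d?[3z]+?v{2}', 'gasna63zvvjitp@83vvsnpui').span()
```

(5, 10)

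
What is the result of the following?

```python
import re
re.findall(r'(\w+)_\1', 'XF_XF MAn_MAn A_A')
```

`\1` is not a pattern — it's the concrete string captured by group 1, re-applied verbatim.
Because there's exactly one group, `findall` drops the full match and keeps group 1 from each hit.

['XF', 'MAn', 'A']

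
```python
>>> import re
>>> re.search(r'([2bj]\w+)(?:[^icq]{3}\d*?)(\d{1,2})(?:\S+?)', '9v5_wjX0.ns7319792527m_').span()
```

(5, 14)

The pattern matches one of [2bj], then one or more of a word character (captured); then exactly 3 of any character except [icq], then zero or more of a digit (lazy) (non-capturing group); then 1 to 2 of a digit (captured); then one or more of a non-whitespace character (lazy) (non-capturing group).
Unlike `match`, `search` isn't anchored — it looks for the pattern anywhere in the string.
The match spans [5:14] → 'jX0.ns731'.
Captured: group 1 = 'jX0', group 2 = '73'.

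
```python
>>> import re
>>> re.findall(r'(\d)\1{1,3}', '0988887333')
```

`\1` is not a pattern — it's the concrete string captured by group 1, re-applied verbatim.
Scanning left to right: at [2:6] match '8888', group 1 = '8'; at [7:10] match '333', group 1 = '3'.
One capturing group, so `findall` returns just the captured substring from each match — 2 in all.

['8', '3']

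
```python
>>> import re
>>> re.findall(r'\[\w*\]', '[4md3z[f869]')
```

['[f869]']

With no groups in the pattern, `findall` gives back each whole match — 1 here.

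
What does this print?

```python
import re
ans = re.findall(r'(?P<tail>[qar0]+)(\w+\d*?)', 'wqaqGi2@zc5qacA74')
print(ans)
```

The pattern matches one or more of one of [qar0] (captured as 'tail'); then one or more of a word character, then zero or more of a digit (lazy) (captured).
Matches: at [1:7] match 'qaqGi2', groups = ('qaq', 'Gi2'); at [11:17] match 'qacA74', groups = ('qa', 'cA74').
Multiple groups make `findall` return tuples — one 2-tuple for each match.

[('qaq', 'Gi2'), ('qa', 'cA74')]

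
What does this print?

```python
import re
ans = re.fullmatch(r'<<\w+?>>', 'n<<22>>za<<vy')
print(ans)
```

None

`fullmatch` succeeds only if the pattern covers the string from start to end.
Here the pattern can't cover the whole string, so the call returns None.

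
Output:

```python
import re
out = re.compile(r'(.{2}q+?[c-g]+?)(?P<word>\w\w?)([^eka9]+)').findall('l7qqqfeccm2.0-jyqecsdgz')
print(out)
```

The pattern matches exactly 2 of any character, then one or more of the literal 'q' (lazy), then one or more of a character in [c-g] (lazy) (captured); then a word character, then optionally a word character (captured as 'word'); then one or more of any character except [eka9] (captured).
Because the quantifier is non-greedy, it stops expanding at the earliest point where the rest of the pattern can succeed.
Scanning left to right: at [0:17] match 'l7qqqfeccm2.0-jyq', groups = ('l7qqqf', 'ec', 'cm2.0-jyq').
Multiple groups make `findall` return tuples — one 3-tuple for the one match.

[('l7qqqf', 'ec', 'cm2.0-jyq')]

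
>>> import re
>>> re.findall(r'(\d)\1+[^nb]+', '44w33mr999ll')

A backreference is literal: `\1` must see the identical characters the first group matched.
Walking the string: at [0:12] match '44w33mr999ll', group 1 = '4'.
Because there's exactly one group, `findall` drops the full match and keeps group 1 from the one hit.

['4']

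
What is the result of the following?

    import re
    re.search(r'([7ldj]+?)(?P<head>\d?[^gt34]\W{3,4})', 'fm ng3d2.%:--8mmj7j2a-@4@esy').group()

The pattern matches one or more of one of [7ldj] (lazy) (captured); then optionally a digit, then any character except [gt34], then 3 to 4 of a non-word character (captured as 'head').
`search` walks the string left to right and returns the first match it finds.
The match spans [6:13] → 'd2.%:--'.
Captured: group 1 = 'd', group 2 = '2.%:--'.

'd2.%:--'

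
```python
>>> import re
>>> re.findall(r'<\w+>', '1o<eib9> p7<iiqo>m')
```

['<eib9>', '<iiqo>']

Matches: at [2:8] → '<eib9>'; at [11:17] → '<iiqo>'.
`findall` yields the raw match text (2 of them) because the pattern has no groups.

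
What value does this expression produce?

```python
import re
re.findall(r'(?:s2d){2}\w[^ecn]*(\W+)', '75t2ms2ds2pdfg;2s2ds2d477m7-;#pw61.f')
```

['.']

Because there's exactly one group, `findall` drops the full match and keeps group 1 from the one hit.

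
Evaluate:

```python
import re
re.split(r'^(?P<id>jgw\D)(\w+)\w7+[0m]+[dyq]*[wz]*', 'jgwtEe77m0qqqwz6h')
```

Because the pattern has a capturing group, `split` also inserts each captured text between the pieces.

['', 'jgwt', 'Ee', '6h']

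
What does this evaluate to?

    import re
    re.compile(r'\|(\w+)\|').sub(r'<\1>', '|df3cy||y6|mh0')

Matches: at [0:7] → '|df3cy|'; at [7:11] → '|y6|'.
The replacement refers to a captured group, so each match is rewritten using its own captured text.

'<df3cy><y6>mh0'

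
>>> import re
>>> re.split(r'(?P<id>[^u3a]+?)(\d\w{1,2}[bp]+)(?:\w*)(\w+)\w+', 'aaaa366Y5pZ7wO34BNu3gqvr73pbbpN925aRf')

['aaaa3', '6', '6Y5p', 'R', '']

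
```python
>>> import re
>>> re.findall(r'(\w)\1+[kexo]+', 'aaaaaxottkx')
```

['a', 't']

A backreference is literal: `\1` must see the identical characters the first group matched.
With a single group, `findall` returns only what that group captured — 2 items.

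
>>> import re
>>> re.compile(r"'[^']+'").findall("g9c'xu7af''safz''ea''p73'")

["'xu7af'", "'safz'", "'ea'", "'p73'"]

Walking the string: at [3:10] → "'xu7af'"; at [10:16] → "'safz'"; at [16:20] → "'ea'"; at [20:25] → "'p73'".
`findall` yields the raw match text (4 of them) because the pattern has no groups.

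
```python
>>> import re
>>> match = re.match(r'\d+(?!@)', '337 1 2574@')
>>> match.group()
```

The negative lookaround is zero-width — it rules out positions where the adjacent text would match, without consuming anything.
`match` is anchored at position 0; if the pattern doesn't fit there, it returns None.
The match spans [0:3] → '337'.

'337'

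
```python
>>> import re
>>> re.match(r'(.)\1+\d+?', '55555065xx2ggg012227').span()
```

With `match`, the pattern is implicitly anchored at the beginning.
The match spans [0:6] → '555550'.

(0, 6)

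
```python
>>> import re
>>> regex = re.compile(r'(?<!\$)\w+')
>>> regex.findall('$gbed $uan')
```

['bed', 'an']

The negative lookahead/lookbehind blocks any match where the forbidden context is present.
Since nothing is captured, `findall` lists the 2 matched substrings directly.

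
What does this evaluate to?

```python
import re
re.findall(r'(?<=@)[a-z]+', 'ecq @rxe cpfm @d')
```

['rxe', 'd']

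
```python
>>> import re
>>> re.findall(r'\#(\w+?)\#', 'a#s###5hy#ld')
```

One capturing group, so `findall` returns just the captured substring from each match — 2 in all.

['s', '5hy']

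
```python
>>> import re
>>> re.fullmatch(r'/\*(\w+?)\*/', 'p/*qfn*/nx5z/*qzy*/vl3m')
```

None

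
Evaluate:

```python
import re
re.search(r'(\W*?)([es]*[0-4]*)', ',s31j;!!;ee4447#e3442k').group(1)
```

This matches zero or more of a non-word character (lazy) (captured); then zero or more of one of [es], then zero or more of a character in [0-4] (captured).
A `+?`/`*?`/`{m,n}?` starts at its minimum and grows only as far as needed for what follows to match.
`re.search` tries every starting position until one works.
The match spans [0:0] → ''.
Captured: group 1 = '', group 2 = ''.

''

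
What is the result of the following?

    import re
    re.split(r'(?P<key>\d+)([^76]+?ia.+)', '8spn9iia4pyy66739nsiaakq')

`re.split` interleaves the captured-group text with the surrounding fragments.

['', '8', 'spn9iia4pyy66739nsiaakq', '']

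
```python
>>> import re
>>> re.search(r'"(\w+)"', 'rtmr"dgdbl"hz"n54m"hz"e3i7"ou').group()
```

Unlike `match`, `search` isn't anchored — it looks for the pattern anywhere in the string.
The match spans [4:11] → '"dgdbl"'.
Captured: group 1 = 'dgdbl'.

'"dgdbl"'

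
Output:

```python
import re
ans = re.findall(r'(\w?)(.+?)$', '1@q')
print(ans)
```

[('1', '@q')]

The pattern matches optionally a word character (captured); then one or more of any character (lazy) (captured); then anchored at the end.
`findall` packs the 2 group values into a tuple for every match.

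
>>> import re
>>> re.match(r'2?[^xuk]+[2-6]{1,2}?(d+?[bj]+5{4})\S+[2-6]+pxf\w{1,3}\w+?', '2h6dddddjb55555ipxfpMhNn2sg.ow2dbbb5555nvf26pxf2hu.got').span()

(0, 50)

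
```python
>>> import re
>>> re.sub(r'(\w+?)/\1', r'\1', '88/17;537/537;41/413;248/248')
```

After group 1 captures some text, `\1` only succeeds where that same text appears again.
The replacement refers to a captured group, so each match is rewritten using its own captured text.

'88/17;537;413;248'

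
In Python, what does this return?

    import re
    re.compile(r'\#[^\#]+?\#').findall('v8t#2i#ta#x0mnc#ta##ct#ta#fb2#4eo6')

Walking the string: at [3:7] → '#2i#'; at [9:16] → '#x0mnc#'; at [19:23] → '#ct#'; at [25:30] → '#fb2#'.
`findall` yields the raw match text (4 of them) because the pattern has no groups.

['#2i#', '#x0mnc#', '#ct#', '#fb2#']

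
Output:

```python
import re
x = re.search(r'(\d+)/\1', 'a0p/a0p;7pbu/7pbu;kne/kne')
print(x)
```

A backreference is literal: `\1` must see the identical characters the first group matched.
`search` walks the string left to right and returns the first match it finds.
Here nothing in the string fits, so the call returns None.

None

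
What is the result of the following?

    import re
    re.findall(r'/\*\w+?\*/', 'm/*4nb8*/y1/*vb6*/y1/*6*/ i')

`findall` yields the raw match text (3 of them) because the pattern has no groups.

['/*4nb8*/', '/*vb6*/', '/*6*/']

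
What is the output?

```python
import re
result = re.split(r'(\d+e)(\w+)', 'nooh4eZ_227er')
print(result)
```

['nooh', '4e', 'Z_227er', '']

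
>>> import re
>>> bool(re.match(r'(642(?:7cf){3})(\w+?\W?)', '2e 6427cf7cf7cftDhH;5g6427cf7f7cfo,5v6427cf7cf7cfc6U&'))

False

`match` is anchored at position 0; if the pattern doesn't fit there, it returns None.
Here the pattern fails at index 0, so the call returns None, and `bool(None)` is False.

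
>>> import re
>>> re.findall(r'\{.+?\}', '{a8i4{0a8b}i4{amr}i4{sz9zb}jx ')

Because the quantifier is non-greedy, it stops expanding at the earliest point where the rest of the pattern can succeed.
Scanning left to right: at [0:11] → '{a8i4{0a8b}'; at [13:18] → '{amr}'; at [20:27] → '{sz9zb}'.
Since nothing is captured, `findall` lists the 3 matched substrings directly.

['{a8i4{0a8b}', '{amr}', '{sz9zb}']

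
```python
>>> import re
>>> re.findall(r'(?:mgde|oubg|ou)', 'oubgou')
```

['oubg', 'ou']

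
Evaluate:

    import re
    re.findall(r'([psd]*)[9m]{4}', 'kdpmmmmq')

['dp']

Pattern: zero or more of one of [psd] (captured); then exactly 4 of one of [9m].
Walking the string: at [1:7] match 'dpmmmm', group 1 = 'dp'.
One capturing group, so `findall` returns just the captured substring from the one match — 1 in all.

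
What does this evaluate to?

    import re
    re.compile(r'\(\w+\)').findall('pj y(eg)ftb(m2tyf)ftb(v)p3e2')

['(eg)', '(m2tyf)', '(v)']

`findall` yields the raw match text (3 of them) because the pattern has no groups.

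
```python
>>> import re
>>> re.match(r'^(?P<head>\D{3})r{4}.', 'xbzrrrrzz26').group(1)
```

Pattern: anchored at the start of the string; then exactly 3 of a non-digit (captured as 'head'); then exactly 4 of a literal 'r', then any character.
`match` is anchored at position 0; if the pattern doesn't fit there, it returns None.
The match spans [0:8] → 'xbzrrrrz'.
Captured: group 1 = 'xbz'.

'xbz'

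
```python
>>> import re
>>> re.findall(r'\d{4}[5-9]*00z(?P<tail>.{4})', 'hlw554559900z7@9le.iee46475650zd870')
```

Pattern: exactly 4 of a digit, then zero or more of a character in [5-9], then the literal '00z'; then exactly 4 of any character (captured as 'tail').
Because there's exactly one group, `findall` drops the full match and keeps group 1 from the one hit.

['7@9l']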